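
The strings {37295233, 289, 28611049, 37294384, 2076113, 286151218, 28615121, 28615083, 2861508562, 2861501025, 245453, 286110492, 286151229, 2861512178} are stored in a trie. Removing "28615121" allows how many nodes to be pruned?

0

A node on "28615121"'s path can go only if nothing else ends at it or branches off below it.
Every node on "28615121" is still needed (e.g. by "286151218"), so nothing is freed.
Nodes removed: 0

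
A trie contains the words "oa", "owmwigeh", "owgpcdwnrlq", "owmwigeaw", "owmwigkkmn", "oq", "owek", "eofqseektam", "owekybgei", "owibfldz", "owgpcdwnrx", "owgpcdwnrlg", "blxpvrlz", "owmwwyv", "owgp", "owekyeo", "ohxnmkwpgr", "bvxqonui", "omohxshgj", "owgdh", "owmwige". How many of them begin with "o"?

Traverse to the node for "o", then collect every word in that subtree.
Words under "o": oa, ohxnmkwpgr, omohxshgj, oq, owek, owekybgei, owekyeo, owgdh, owgp, owgpcdwnrlg, owgpcdwnrlq, owgpcdwnrx, owibfldz, owmwige, owmwigeaw, owmwigeh, owmwigkkmn, owmwwyv
Count: 18

18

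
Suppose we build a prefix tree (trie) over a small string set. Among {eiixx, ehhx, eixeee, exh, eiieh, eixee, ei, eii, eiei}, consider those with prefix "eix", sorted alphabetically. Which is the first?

eixee

Words with prefix "eix", in lexicographic order: "eixee", "eixeee"
The 1st is eixee.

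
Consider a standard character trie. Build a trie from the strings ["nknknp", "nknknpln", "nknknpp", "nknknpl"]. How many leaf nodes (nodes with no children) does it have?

Leaves are exactly the stored words that no other stored word extends.
Those words: "nknknpln", "nknknpp"
Leaf count: 2

2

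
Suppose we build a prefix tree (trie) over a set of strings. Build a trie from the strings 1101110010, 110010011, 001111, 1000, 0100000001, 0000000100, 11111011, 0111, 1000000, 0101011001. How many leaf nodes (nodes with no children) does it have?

9

A leaf is a node with no children — equivalently, the end of a word that is not a proper prefix of any other stored word.
Those words: "0000000100", "001111", "0100000001", "0101011001", "0111", "1000000", "110010011", "1101110010", "11111011"
Leaf count: 9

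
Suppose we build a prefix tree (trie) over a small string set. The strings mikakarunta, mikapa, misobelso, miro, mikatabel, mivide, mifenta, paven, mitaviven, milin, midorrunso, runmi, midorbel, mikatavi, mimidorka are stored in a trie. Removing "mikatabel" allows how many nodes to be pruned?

3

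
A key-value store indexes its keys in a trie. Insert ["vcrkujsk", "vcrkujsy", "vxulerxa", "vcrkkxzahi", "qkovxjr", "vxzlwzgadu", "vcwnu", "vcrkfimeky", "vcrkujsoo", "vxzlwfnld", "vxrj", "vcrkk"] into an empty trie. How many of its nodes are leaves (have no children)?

11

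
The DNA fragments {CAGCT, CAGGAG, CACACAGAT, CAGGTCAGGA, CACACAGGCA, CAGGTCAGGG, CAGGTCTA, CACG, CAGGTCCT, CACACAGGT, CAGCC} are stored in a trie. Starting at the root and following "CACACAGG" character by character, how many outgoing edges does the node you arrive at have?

2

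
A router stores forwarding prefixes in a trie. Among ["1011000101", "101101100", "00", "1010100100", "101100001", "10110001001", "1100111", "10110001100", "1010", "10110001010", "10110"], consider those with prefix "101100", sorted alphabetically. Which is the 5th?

Words with prefix "101100", in lexicographic order: "101100001", "10110001001", "1011000101", "10110001010", "10110001100"
The 5th is 10110001100.

10110001100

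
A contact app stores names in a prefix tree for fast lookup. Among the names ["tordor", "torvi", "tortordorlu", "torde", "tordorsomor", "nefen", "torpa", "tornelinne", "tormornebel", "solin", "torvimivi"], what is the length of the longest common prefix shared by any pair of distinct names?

6

Look for the deepest trie node that still has at least two words in its subtree.
"tordor" and "tordorsomor" agree on "tordor" (6 characters) before diverging; nothing deeper is shared.
Longest shared-prefix length: 6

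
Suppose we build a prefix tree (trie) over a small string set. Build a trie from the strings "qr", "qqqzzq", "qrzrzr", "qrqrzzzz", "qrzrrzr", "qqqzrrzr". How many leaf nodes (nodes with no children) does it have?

5

A leaf is a node with no children — equivalently, the end of a word that is not a proper prefix of any other stored word.
Those words: "qqqzrrzr", "qqqzzq", "qrqrzzzz", "qrzrrzr", "qrzrzr"
Leaf count: 5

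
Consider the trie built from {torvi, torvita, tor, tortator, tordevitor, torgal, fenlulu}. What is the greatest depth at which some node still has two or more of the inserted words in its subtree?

5

The deepest shared node is where two words last agree before diverging.
e.g. "torvi" and "torvita" share the prefix "torvi" of length 5; no pair shares a longer one.
Longest shared-prefix length: 5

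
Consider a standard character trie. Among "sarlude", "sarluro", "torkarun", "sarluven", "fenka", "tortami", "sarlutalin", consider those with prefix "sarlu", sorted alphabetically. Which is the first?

sarlude

Words with prefix "sarlu", in lexicographic order: "sarlude", "sarluro", "sarlutalin", "sarluven"
Position 1: sarlude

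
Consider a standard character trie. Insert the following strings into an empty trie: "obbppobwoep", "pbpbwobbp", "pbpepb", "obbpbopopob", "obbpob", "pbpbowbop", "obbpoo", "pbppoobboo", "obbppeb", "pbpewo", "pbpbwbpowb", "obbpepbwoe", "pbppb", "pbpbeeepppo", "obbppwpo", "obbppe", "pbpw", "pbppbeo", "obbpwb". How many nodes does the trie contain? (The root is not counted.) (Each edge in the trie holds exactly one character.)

76

For each word, the new-node count is its length minus the longest prefix already in the trie:
  "obbppobwoep" → 11 new (o, b, b, p, p, o, b, w, o, e, p)
  "pbpbwobbp" → 9 new (p, b, p, b, w, o, b, b, p)
  "pbpepb" → prefix "pbp" already present; 3 new (e, p, b)
  "obbpbopopob" → prefix "obbp" already present; 7 new (b, o, p, o, p, o, b)
  "obbpob" → prefix "obbp" already present; 2 new (o, b)
  "pbpbowbop" → prefix "pbpb" already present; 5 new (o, w, b, o, p)
  "obbpoo" → prefix "obbpo" already present; 1 new (o)
  "pbppoobboo" → prefix "pbp" already present; 7 new (p, o, o, b, b, o, o)
  "obbppeb" → prefix "obbpp" already present; 2 new (e, b)
  "pbpewo" → prefix "pbpe" already present; 2 new (w, o)
  "pbpbwbpowb" → prefix "pbpbw" already present; 5 new (b, p, o, w, b)
  "obbpepbwoe" → prefix "obbp" already present; 6 new (e, p, b, w, o, e)
  "pbppb" → prefix "pbpp" already present; 1 new (b)
  "pbpbeeepppo" → prefix "pbpb" already present; 7 new (e, e, e, p, p, p, o)
  "obbppwpo" → prefix "obbpp" already present; 3 new (w, p, o)
  "obbppe" → prefix "obbppe" already present; 0 new (none)
  "pbpw" → prefix "pbp" already present; 1 new (w)
  "pbppbeo" → prefix "pbppb" already present; 2 new (e, o)
  "obbpwb" → prefix "obbp" already present; 2 new (w, b)
Total nodes = 11 + 9 + 3 + 7 + 2 + 5 + 1 + 7 + 2 + 2 + 5 + 6 + 1 + 7 + 3 + 0 + 1 + 2 + 2 = 76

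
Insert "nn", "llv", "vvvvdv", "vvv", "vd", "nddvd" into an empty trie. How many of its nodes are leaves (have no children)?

5

A leaf is a node with no children — equivalently, the end of a word that is not a proper prefix of any other stored word.
Those words: "llv", "nddvd", "nn", "vd", "vvvvdv"
Leaf count: 5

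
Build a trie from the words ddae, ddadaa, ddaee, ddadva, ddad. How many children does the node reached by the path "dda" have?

2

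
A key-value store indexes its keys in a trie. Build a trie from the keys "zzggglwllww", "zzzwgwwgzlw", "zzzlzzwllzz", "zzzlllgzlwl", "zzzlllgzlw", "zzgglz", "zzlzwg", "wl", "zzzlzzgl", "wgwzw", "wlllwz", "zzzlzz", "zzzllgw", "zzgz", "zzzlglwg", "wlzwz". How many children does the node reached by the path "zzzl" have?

3

Walk "zzzl" from the root, arriving at one node.
Distinct next characters after "zzzl": g, l, z.
That node has 3 child edges.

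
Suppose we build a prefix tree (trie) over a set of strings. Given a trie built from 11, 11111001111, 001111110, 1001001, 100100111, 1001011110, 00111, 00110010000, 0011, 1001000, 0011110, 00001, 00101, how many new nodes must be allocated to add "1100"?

2

Walking "1100" from the root, the first 2 characters ("11") follow existing edges; "0" is the first miss.
Each of the 2 remaining characters creates one node.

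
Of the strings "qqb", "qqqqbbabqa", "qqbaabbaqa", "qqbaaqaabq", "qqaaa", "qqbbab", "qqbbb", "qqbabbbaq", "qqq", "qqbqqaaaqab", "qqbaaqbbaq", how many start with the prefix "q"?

Filter for entries beginning with "q":
Words under "q": qqaaa, qqb, qqbaabbaqa, qqbaaqaabq, qqbaaqbbaq, qqbabbbaq, qqbbab, qqbbb, qqbqqaaaqab, qqq, qqqqbbabqa
Count: 11

11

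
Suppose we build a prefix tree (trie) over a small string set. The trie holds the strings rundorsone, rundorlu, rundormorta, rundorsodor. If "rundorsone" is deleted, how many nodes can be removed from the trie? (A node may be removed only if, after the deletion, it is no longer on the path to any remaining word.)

2

After clearing the end-marker at "rundorsone", prune upward until reaching a node still needed by another word.
The suffix "ne" (2 nodes) is used only by "rundorsone"; the node for "rundorso" still has the child "d", so pruning stops there.
Nodes removed: 2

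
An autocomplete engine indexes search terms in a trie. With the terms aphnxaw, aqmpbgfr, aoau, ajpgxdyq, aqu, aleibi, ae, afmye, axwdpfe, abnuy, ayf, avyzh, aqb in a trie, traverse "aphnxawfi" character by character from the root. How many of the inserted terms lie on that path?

1

Walk "aphnxawfi" from the root; an end-of-word marker is hit whenever a stored word is a prefix of "aphnxawfi".
Prefixes of the query that are stored words: "aphnxaw"
Count: 1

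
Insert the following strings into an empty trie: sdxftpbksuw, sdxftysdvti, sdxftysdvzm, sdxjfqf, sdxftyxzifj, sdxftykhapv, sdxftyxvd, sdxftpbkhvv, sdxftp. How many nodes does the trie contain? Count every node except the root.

38

Trie structure (* marks end of a word):
(root)
└─ s
   └─ d
      └─ x
         ├─ f
         │  └─ t
         │     ├─ p *
         │     │  └─ b
         │     │     └─ k
         │     │        ├─ h
         │     │        │  └─ v
         │     │        │     └─ v *
         │     │        └─ s
         │     │           └─ u
         │     │              └─ w *
         │     └─ y
         │        ├─ k
         │        │  └─ h
         │        │     └─ a
         │        │        └─ p
         │        │           └─ v *
         │        ├─ s
         │        │  └─ d
         │        │     └─ v
         │        │        ├─ t
         │        │        │  └─ i *
         │        │        └─ z
         │        │           └─ m *
         │        └─ x
         │           ├─ v
         │           │  └─ d *
         │           └─ z
         │              └─ i
         │                 └─ f
         │                    └─ j *
         └─ j
            └─ f
               └─ q
                  └─ f *
Counting every labelled node above: 38.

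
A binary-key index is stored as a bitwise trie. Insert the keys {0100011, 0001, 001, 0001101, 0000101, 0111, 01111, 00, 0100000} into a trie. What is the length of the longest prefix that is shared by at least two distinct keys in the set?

Look for the deepest trie node that still has at least two words in its subtree.
"0100000" and "0100011" agree on "01000" (5 characters) before diverging; nothing deeper is shared.
Longest shared-prefix length: 5

5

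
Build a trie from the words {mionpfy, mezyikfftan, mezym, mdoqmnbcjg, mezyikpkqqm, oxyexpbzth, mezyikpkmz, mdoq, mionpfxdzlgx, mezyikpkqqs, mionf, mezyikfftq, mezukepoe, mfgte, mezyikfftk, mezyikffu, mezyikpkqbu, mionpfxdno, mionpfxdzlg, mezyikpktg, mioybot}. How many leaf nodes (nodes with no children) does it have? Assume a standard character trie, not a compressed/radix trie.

19

Leaves are exactly the stored words that no other stored word extends.
Those words: "mdoqmnbcjg", "mezukepoe", "mezyikfftan", "mezyikfftk", "mezyikfftq", "mezyikffu", "mezyikpkmz", "mezyikpkqbu", "mezyikpkqqm", "mezyikpkqqs", "mezyikpktg", "mezym", "mfgte", "mionf", "mionpfxdno", "mionpfxdzlgx", "mionpfy", "mioybot", "oxyexpbzth"
Leaf count: 19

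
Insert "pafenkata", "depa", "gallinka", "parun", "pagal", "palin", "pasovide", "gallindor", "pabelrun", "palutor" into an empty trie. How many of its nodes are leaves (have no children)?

A leaf is a node with no children — equivalently, the end of a word that is not a proper prefix of any other stored word.
Those words: "depa", "gallindor", "gallinka", "pabelrun", "pafenkata", "pagal", "palin", "palutor", "parun", "pasovide"
Leaf count: 10

10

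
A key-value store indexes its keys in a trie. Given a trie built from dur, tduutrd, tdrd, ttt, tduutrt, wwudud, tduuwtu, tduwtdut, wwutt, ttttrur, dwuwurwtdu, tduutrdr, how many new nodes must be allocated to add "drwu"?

3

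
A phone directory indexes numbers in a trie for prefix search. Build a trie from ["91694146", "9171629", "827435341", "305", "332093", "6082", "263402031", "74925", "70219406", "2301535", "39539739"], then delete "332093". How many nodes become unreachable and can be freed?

5

Walk "332093" from the leaf back toward the root, removing each node that no remaining word uses.
The suffix "32093" (5 nodes) is used only by "332093"; the node for "3" still has the child "0", so pruning stops there.
Nodes removed: 5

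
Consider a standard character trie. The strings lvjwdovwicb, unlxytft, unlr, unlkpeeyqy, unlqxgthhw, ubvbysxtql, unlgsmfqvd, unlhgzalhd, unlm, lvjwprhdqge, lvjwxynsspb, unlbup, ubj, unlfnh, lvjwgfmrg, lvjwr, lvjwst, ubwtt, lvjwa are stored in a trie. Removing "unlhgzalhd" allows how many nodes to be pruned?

7

Walk "unlhgzalhd" from the leaf back toward the root, removing each node that no remaining word uses.
The suffix "hgzalhd" (7 nodes) is used only by "unlhgzalhd"; the node for "unl" still has the child "x", so pruning stops there.
Nodes removed: 7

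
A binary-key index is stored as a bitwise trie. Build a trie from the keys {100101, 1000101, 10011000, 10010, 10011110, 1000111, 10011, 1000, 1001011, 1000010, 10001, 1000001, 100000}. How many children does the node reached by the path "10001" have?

2

Walk "10001" from the root, arriving at one node.
Distinct next characters after "10001": 0, 1.
That node has 2 child edges.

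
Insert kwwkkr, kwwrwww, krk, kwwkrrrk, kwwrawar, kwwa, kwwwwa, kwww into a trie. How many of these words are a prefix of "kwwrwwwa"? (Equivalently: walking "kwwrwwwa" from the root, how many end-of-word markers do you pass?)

Walk "kwwrwwwa" from the root; an end-of-word marker is hit whenever a stored word is a prefix of "kwwrwwwa".
Prefixes of the query that are stored words: "kwwrwww"
Count: 1

1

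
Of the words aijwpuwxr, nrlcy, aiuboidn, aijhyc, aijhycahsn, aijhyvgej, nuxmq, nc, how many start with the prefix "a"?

5

Traverse to the node for "a", then collect every word in that subtree.
Words under "a": aijhyc, aijhycahsn, aijhyvgej, aijwpuwxr, aiuboidn
Count: 5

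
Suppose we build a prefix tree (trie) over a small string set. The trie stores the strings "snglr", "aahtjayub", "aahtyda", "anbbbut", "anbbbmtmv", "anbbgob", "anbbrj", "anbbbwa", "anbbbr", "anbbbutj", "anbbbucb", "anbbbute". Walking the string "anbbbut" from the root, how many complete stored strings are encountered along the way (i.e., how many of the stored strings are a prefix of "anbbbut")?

Check each prefix of "anbbbut" against the stored set — each match is an end-marker on the path.
Prefixes of the query that are stored words: "anbbbut"
Count: 1

1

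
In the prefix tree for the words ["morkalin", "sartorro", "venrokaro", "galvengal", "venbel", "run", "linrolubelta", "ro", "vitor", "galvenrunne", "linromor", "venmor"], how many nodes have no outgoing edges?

Leaves are exactly the stored words that no other stored word extends.
Those words: "galvengal", "galvenrunne", "linrolubelta", "linromor", "morkalin", "ro", "run", "sartorro", "venbel", "venmor", "venrokaro", "vitor"
Leaf count: 12

12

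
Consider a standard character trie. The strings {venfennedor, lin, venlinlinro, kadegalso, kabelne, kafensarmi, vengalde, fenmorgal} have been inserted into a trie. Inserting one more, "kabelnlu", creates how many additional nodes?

2

"kabeln" is already a path in the trie; the remaining "lu" must be added.
New nodes needed: |"kabelnlu"| − 6 = 8 − 6 = 2.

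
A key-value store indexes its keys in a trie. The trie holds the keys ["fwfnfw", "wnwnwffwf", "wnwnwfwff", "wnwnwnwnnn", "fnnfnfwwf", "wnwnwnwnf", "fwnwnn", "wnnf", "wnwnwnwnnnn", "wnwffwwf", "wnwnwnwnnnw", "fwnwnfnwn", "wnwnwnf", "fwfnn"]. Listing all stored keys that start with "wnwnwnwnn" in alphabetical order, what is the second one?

wnwnwnwnnnn

Filter for "wnwnwnwnn…" and sort: "wnwnwnwnnn", "wnwnwnwnnnn", "wnwnwnwnnnw"
Position 2: wnwnwnwnnnn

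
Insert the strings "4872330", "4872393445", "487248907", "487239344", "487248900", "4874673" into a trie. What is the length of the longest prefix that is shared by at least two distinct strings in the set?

9

Equivalently: take the maximum, over all pairs, of their longest common prefix length.
"487239344" and "4872393445" agree on "487239344" (9 characters) before diverging; nothing deeper is shared.
Longest shared-prefix length: 9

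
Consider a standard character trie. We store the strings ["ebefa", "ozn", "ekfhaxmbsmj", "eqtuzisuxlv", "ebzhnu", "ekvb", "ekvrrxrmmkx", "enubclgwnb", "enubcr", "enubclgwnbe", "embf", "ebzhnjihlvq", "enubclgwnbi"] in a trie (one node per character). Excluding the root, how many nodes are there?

63

Trace insertions, counting only characters that open a new branch:
  "ebefa" → 5 new (e, b, e, f, a)
  "ozn" → 3 new (o, z, n)
  "ekfhaxmbsmj" → prefix "e" already present; 10 new (k, f, h, a, x, m, b, s, m, j)
  "eqtuzisuxlv" → prefix "e" already present; 10 new (q, t, u, z, i, s, u, x, l, v)
  "ebzhnu" → prefix "eb" already present; 4 new (z, h, n, u)
  "ekvb" → prefix "ek" already present; 2 new (v, b)
  "ekvrrxrmmkx" → prefix "ekv" already present; 8 new (r, r, x, r, m, m, k, x)
  "enubclgwnb" → prefix "e" already present; 9 new (n, u, b, c, l, g, w, n, b)
  "enubcr" → prefix "enubc" already present; 1 new (r)
  "enubclgwnbe" → prefix "enubclgwnb" already present; 1 new (e)
  "embf" → prefix "e" already present; 3 new (m, b, f)
  "ebzhnjihlvq" → prefix "ebzhn" already present; 6 new (j, i, h, l, v, q)
  "enubclgwnbi" → prefix "enubclgwnb" already present; 1 new (i)
Total nodes = 5 + 3 + 10 + 10 + 4 + 2 + 8 + 9 + 1 + 1 + 3 + 6 + 1 = 63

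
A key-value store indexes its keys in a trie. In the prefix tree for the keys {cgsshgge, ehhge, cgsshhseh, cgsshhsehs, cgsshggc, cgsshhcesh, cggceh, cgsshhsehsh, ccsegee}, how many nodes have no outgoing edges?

7

Leaves are exactly the stored words that no other stored word extends.
Those words: "ccsegee", "cggceh", "cgsshggc", "cgsshgge", "cgsshhcesh", "cgsshhsehsh", "ehhge"
Leaf count: 7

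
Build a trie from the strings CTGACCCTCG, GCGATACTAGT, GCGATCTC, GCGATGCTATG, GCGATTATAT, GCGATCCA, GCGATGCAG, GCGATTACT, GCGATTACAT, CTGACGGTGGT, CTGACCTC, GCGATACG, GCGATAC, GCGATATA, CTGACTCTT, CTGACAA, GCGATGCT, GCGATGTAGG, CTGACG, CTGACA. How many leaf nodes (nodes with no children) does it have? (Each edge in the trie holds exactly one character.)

Leaves are exactly the stored words that no other stored word extends.
Those words: "CTGACAA", "CTGACCCTCG", "CTGACCTC", "CTGACGGTGGT", "CTGACTCTT", "GCGATACG", "GCGATACTAGT", "GCGATATA", "GCGATCCA", "GCGATCTC", "GCGATGCAG", "GCGATGCTATG", "GCGATGTAGG", "GCGATTACAT", "GCGATTACT", "GCGATTATAT"
Leaf count: 16

16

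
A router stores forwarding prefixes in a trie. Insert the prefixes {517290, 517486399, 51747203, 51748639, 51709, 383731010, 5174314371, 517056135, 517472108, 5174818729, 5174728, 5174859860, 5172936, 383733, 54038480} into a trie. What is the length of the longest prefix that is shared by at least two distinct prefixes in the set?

8

Equivalently: take the maximum, over all pairs, of their longest common prefix length.
"51748639" and "517486399" agree on "51748639" (8 characters) before diverging; nothing deeper is shared.
Longest shared-prefix length: 8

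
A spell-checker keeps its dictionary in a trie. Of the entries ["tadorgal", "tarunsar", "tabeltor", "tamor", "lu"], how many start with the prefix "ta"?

Traverse to the node for "ta", then collect every word in that subtree.
Matches: "tabeltor", "tadorgal", "tamor", "tarunsar"
Count: 4

4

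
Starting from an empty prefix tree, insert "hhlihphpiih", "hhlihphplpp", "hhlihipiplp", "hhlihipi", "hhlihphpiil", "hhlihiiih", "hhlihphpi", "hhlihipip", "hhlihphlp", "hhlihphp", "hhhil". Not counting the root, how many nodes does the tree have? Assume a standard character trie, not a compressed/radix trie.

29

For each word, the new-node count is its length minus the longest prefix already in the trie:
  "hhlihphpiih" → 11 new (h, h, l, i, h, p, h, p, i, i, h)
  "hhlihphplpp" → prefix "hhlihphp" already present; 3 new (l, p, p)
  "hhlihipiplp" → prefix "hhlih" already present; 6 new (i, p, i, p, l, p)
  "hhlihipi" → prefix "hhlihipi" already present; 0 new (none)
  "hhlihphpiil" → prefix "hhlihphpii" already present; 1 new (l)
  "hhlihiiih" → prefix "hhlihi" already present; 3 new (i, i, h)
  "hhlihphpi" → prefix "hhlihphpi" already present; 0 new (none)
  "hhlihipip" → prefix "hhlihipip" already present; 0 new (none)
  "hhlihphlp" → prefix "hhlihph" already present; 2 new (l, p)
  "hhlihphp" → prefix "hhlihphp" already present; 0 new (none)
  "hhhil" → prefix "hh" already present; 3 new (h, i, l)
Total nodes = 11 + 3 + 6 + 0 + 1 + 3 + 0 + 0 + 2 + 0 + 3 = 29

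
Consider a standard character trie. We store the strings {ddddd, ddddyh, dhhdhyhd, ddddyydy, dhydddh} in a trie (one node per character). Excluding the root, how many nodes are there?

Insert word by word; a character creates a node only if that edge doesn't already exist:
  "ddddd" → 5 new (d, d, d, d, d)
  "ddddyh" → prefix "dddd" already present; 2 new (y, h)
  "dhhdhyhd" → prefix "d" already present; 7 new (h, h, d, h, y, h, d)
  "ddddyydy" → prefix "ddddy" already present; 3 new (y, d, y)
  "dhydddh" → prefix "dh" already present; 5 new (y, d, d, d, h)
Total nodes = 5 + 2 + 7 + 3 + 5 = 22

22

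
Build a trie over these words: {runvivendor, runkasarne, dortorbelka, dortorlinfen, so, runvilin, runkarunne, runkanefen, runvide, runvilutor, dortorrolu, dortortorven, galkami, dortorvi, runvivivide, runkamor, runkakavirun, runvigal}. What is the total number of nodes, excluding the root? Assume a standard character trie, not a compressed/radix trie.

93

Count nodes per top-level branch (shared prefixes stored once):
  'd'-branch (dortorbelka, dortorlinfen, dortorrolu, dortortorven, dortorvi): 29 nodes
  'g'-branch (galkami): 7 nodes
  'r'-branch (runkakavirun, runkamor, runkanefen, runkarunne, runkasarne, runvide, runvigal, runvilin, runvilutor, runvivendor, runvivivide): 55 nodes
  's'-branch (so): 2 nodes
Sum: 93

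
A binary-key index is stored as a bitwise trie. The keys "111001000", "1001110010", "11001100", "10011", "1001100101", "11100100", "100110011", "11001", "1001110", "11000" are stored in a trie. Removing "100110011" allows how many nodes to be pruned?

1

A node on "100110011"'s path can go only if nothing else ends at it or branches off below it.
The suffix "1" (1 node) is used only by "100110011"; the node for "10011001" still has the child "0", so pruning stops there.
Nodes removed: 1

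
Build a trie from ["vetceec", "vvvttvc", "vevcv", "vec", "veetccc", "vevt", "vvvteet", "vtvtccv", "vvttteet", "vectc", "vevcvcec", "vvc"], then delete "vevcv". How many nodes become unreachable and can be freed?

0

A node on "vevcv"'s path can go only if nothing else ends at it or branches off below it.
Every node on "vevcv" is still needed (e.g. by "vevcvcec"), so nothing is freed.
Nodes removed: 0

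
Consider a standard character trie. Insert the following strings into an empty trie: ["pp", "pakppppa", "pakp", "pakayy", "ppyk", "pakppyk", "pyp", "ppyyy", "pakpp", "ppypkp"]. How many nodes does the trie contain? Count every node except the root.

Insert word by word; a character creates a node only if that edge doesn't already exist:
  "pp" → 2 new (p, p)
  "pakppppa" → prefix "p" already present; 7 new (a, k, p, p, p, p, a)
  "pakp" → prefix "pakp" already present; 0 new (none)
  "pakayy" → prefix "pak" already present; 3 new (a, y, y)
  "ppyk" → prefix "pp" already present; 2 new (y, k)
  "pakppyk" → prefix "pakpp" already present; 2 new (y, k)
  "pyp" → prefix "p" already present; 2 new (y, p)
  "ppyyy" → prefix "ppy" already present; 2 new (y, y)
  "pakpp" → prefix "pakpp" already present; 0 new (none)
  "ppypkp" → prefix "ppy" already present; 3 new (p, k, p)
Total nodes = 2 + 7 + 0 + 3 + 2 + 2 + 2 + 2 + 0 + 3 = 23

23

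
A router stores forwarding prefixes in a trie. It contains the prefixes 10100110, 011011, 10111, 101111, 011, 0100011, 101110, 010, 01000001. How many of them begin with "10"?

Filter for entries beginning with "10":
Words under "10": 10100110, 10111, 101110, 101111
Count: 4

4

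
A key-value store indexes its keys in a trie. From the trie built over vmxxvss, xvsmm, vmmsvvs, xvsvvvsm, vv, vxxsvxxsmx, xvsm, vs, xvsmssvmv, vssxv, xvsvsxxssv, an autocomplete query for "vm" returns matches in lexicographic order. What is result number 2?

vmxxvss

Words with prefix "vm", in lexicographic order: "vmmsvvs", "vmxxvss"
The 2nd is vmxxvss.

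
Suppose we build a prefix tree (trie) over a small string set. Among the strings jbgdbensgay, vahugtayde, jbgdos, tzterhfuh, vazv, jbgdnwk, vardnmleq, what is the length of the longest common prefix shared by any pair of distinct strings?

4

Equivalently: take the maximum, over all pairs, of their longest common prefix length.
e.g. "jbgdbensgay" and "jbgdnwk" share the prefix "jbgd" of length 4; no pair shares a longer one.
Longest shared-prefix length: 4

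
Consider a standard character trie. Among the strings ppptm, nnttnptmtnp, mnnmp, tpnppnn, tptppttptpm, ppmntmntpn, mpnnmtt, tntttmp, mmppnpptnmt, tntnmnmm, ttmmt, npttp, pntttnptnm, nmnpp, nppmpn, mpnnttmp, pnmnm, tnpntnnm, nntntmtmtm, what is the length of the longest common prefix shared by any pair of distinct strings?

The deepest shared node is where two words last agree before diverging.
"mpnnmtt" and "mpnnttmp" agree on "mpnn" (4 characters) before diverging; nothing deeper is shared.
Longest shared-prefix length: 4

4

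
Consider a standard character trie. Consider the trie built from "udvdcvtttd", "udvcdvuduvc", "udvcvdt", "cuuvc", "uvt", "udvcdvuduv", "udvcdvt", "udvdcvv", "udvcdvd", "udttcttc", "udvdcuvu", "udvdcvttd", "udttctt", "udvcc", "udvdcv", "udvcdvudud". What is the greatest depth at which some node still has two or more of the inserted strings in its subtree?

The deepest shared node is where two words last agree before diverging.
e.g. "udvcdvuduv" and "udvcdvuduvc" share the prefix "udvcdvuduv" of length 10; no pair shares a longer one.
Longest shared-prefix length: 10

10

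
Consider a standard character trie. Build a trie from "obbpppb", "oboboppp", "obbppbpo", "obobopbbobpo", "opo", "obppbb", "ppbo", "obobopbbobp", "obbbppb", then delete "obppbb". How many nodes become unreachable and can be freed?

After clearing the end-marker at "obppbb", prune upward until reaching a node still needed by another word.
The suffix "ppbb" (4 nodes) is used only by "obppbb"; the node for "ob" still has the child "b", so pruning stops there.
Nodes removed: 4

4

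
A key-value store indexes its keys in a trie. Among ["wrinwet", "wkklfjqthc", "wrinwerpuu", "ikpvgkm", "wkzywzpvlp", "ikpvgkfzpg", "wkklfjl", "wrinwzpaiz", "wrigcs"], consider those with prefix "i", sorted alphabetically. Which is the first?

Words with prefix "i", in lexicographic order: "ikpvgkfzpg", "ikpvgkm"
The 1st is ikpvgkfzpg.

ikpvgkfzpg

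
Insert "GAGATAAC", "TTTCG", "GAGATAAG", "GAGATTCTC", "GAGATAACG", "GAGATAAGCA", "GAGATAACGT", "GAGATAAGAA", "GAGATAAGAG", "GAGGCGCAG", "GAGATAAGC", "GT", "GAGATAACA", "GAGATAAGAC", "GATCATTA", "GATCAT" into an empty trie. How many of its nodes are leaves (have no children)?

11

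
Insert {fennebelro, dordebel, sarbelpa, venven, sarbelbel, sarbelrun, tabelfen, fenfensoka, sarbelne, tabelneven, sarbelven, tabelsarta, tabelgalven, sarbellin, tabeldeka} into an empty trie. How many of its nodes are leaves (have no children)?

15

Leaves are exactly the stored words that no other stored word extends.
Those words: "dordebel", "fenfensoka", "fennebelro", "sarbelbel", "sarbellin", "sarbelne", "sarbelpa", "sarbelrun", "sarbelven", "tabeldeka", "tabelfen", "tabelgalven", "tabelneven", "tabelsarta", "venven"
Leaf count: 15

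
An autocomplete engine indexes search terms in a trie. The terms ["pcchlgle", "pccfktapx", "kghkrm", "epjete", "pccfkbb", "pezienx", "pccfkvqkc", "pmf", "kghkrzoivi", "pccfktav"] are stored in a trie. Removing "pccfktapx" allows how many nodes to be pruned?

2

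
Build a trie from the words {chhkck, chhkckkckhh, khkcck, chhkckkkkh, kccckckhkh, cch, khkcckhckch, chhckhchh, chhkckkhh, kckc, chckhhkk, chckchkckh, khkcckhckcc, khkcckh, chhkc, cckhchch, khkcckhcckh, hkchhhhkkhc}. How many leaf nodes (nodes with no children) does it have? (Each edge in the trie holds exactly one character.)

14

A leaf is a node with no children — equivalently, the end of a word that is not a proper prefix of any other stored word.
Those words: "cch", "cckhchch", "chckchkckh", "chckhhkk", "chhckhchh", "chhkckkckhh", "chhkckkhh", "chhkckkkkh", "hkchhhhkkhc", "kccckckhkh", "kckc", "khkcckhcckh", "khkcckhckcc", "khkcckhckch"
Leaf count: 14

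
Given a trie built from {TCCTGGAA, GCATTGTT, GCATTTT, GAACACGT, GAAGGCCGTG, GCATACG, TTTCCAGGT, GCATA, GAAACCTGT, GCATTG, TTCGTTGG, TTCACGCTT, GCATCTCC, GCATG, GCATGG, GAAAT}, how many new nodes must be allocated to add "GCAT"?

0

"GCAT" is already a full path in the trie; only an end-marker is added.
No new nodes are needed: 0.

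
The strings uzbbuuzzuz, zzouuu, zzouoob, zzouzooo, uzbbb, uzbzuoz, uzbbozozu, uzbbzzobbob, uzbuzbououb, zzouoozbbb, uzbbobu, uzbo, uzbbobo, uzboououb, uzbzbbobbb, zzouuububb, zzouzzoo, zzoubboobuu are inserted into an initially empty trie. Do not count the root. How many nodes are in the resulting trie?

Count nodes per top-level branch (shared prefixes stored once):
  'u'-branch (uzbbb, uzbbobo, uzbbobu, uzbbozozu, uzbbuuzzuz, uzbbzzobbob, uzbo, uzboououb, uzbuzbououb, uzbzbbobbb, uzbzuoz): 50 nodes
  'z'-branch (zzoubboobuu, zzouoob, zzouoozbbb, zzouuu, zzouuububb, zzouzooo, zzouzzoo): 31 nodes
Sum: 81

81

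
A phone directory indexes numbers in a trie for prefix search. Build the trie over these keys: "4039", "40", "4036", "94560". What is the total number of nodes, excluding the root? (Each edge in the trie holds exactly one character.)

Insert word by word; a character creates a node only if that edge doesn't already exist:
  "4039" → 4 new (4, 0, 3, 9)
  "40" → prefix "40" already present; 0 new (none)
  "4036" → prefix "403" already present; 1 new (6)
  "94560" → 5 new (9, 4, 5, 6, 0)
Total nodes = 4 + 0 + 1 + 5 = 10

10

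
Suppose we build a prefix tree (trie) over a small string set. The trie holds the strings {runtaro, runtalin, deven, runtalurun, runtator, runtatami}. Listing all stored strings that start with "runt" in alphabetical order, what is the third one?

runtaro

Filter for "runt…" and sort: "runtalin", "runtalurun", "runtaro", "runtatami", "runtator"
Position 3: runtaro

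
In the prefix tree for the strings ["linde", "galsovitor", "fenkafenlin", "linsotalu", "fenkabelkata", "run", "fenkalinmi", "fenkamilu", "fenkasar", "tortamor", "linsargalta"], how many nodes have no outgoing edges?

Leaves are exactly the stored words that no other stored word extends.
Those words: "fenkabelkata", "fenkafenlin", "fenkalinmi", "fenkamilu", "fenkasar", "galsovitor", "linde", "linsargalta", "linsotalu", "run", "tortamor"
Leaf count: 11

11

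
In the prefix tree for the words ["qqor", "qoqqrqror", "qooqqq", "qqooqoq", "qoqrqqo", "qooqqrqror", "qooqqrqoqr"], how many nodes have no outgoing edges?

A leaf is a node with no children — equivalently, the end of a word that is not a proper prefix of any other stored word.
Those words: "qooqqq", "qooqqrqoqr", "qooqqrqror", "qoqqrqror", "qoqrqqo", "qqooqoq", "qqor"
Leaf count: 7

7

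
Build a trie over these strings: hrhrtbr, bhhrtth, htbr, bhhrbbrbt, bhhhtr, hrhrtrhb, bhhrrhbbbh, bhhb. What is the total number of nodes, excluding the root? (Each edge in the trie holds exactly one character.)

Insert word by word; a character creates a node only if that edge doesn't already exist:
  "hrhrtbr" → 7 new (h, r, h, r, t, b, r)
  "bhhrtth" → 7 new (b, h, h, r, t, t, h)
  "htbr" → prefix "h" already present; 3 new (t, b, r)
  "bhhrbbrbt" → prefix "bhhr" already present; 5 new (b, b, r, b, t)
  "bhhhtr" → prefix "bhh" already present; 3 new (h, t, r)
  "hrhrtrhb" → prefix "hrhrt" already present; 3 new (r, h, b)
  "bhhrrhbbbh" → prefix "bhhr" already present; 6 new (r, h, b, b, b, h)
  "bhhb" → prefix "bhh" already present; 1 new (b)
Total nodes = 7 + 7 + 3 + 5 + 3 + 3 + 6 + 1 = 35

35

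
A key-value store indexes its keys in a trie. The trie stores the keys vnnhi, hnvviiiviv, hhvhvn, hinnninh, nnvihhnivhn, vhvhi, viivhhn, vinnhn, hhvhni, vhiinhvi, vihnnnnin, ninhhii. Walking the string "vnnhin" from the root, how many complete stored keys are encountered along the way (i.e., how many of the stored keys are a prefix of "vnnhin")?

1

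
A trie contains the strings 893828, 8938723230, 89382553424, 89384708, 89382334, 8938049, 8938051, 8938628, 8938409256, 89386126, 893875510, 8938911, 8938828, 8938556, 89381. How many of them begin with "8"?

Traverse to the node for "8", then collect every word in that subtree.
Matches: "8938049", "8938051", "89381", "89382334", "89382553424", "893828", "8938409256", "89384708", "8938556", "89386126", "8938628", "8938723230", "893875510", "8938828", "8938911"
Count: 15

15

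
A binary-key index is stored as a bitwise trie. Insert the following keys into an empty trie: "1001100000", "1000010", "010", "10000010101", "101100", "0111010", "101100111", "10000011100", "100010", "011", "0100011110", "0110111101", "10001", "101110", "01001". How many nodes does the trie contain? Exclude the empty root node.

58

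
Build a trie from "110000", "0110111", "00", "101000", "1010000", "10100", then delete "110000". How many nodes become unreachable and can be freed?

Walk "110000" from the leaf back toward the root, removing each node that no remaining word uses.
The suffix "10000" (5 nodes) is used only by "110000"; the node for "1" still has the child "0", so pruning stops there.
Nodes removed: 5

5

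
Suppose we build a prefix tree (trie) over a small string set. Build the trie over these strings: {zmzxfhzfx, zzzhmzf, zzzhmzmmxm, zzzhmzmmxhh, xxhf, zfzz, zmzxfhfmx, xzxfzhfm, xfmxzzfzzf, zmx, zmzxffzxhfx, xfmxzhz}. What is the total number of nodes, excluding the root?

Count nodes per top-level branch (shared prefixes stored once):
  'x'-branch (xfmxzhz, xfmxzzfzzf, xxhf, xzxfzhfm): 22 nodes
  'z'-branch (zfzz, zmx, zmzxffzxhfx, zmzxfhfmx, zmzxfhzfx, zzzhmzf, zzzhmzmmxhh, zzzhmzmmxm): 34 nodes
Sum: 56

56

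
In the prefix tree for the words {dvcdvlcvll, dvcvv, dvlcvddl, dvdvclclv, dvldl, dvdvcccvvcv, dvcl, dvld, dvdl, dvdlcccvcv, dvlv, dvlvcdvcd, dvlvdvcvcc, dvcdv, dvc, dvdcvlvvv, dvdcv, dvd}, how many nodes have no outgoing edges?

Leaves are exactly the stored words that no other stored word extends.
Those words: "dvcdvlcvll", "dvcl", "dvcvv", "dvdcvlvvv", "dvdlcccvcv", "dvdvcccvvcv", "dvdvclclv", "dvlcvddl", "dvldl", "dvlvcdvcd", "dvlvdvcvcc"
Leaf count: 11

11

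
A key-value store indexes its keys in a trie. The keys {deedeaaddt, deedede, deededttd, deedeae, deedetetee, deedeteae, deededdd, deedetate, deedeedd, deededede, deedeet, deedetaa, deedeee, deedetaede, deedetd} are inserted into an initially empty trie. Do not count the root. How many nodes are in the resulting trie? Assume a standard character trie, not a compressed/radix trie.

Count nodes per top-level branch (shared prefixes stored once):
  'd'-branch (deedeaaddt, deedeae, deededdd, deedede, deededede, deededttd, deedeedd, deedeee, deedeet, deedetaa, deedetaede, deedetate, deedetd, deedeteae, deedetetee): 40 nodes
Sum: 40

40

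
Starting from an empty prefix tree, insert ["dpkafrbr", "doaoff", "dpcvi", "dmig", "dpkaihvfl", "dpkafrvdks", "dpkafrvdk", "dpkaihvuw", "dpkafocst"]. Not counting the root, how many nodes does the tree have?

34

Insert word by word; a character creates a node only if that edge doesn't already exist:
  "dpkafrbr" → 8 new (d, p, k, a, f, r, b, r)
  "doaoff" → prefix "d" already present; 5 new (o, a, o, f, f)
  "dpcvi" → prefix "dp" already present; 3 new (c, v, i)
  "dmig" → prefix "d" already present; 3 new (m, i, g)
  "dpkaihvfl" → prefix "dpka" already present; 5 new (i, h, v, f, l)
  "dpkafrvdks" → prefix "dpkafr" already present; 4 new (v, d, k, s)
  "dpkafrvdk" → prefix "dpkafrvdk" already present; 0 new (none)
  "dpkaihvuw" → prefix "dpkaihv" already present; 2 new (u, w)
  "dpkafocst" → prefix "dpkaf" already present; 4 new (o, c, s, t)
Total nodes = 8 + 5 + 3 + 3 + 5 + 4 + 0 + 2 + 4 = 34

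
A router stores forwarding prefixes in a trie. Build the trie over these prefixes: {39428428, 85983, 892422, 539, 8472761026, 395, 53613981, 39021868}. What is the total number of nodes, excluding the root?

Trace insertions, counting only characters that open a new branch:
  "39428428" → 8 new (3, 9, 4, 2, 8, 4, 2, 8)
  "85983" → 5 new (8, 5, 9, 8, 3)
  "892422" → prefix "8" already present; 5 new (9, 2, 4, 2, 2)
  "539" → 3 new (5, 3, 9)
  "8472761026" → prefix "8" already present; 9 new (4, 7, 2, 7, 6, 1, 0, 2, 6)
  "395" → prefix "39" already present; 1 new (5)
  "53613981" → prefix "53" already present; 6 new (6, 1, 3, 9, 8, 1)
  "39021868" → prefix "39" already present; 6 new (0, 2, 1, 8, 6, 8)
Total nodes = 8 + 5 + 5 + 3 + 9 + 1 + 6 + 6 = 43

43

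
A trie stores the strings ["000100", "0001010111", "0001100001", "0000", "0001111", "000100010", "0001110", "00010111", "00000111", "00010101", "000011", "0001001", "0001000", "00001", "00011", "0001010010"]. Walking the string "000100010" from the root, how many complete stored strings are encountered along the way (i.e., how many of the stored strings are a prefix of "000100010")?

3

Walk "000100010" from the root; an end-of-word marker is hit whenever a stored word is a prefix of "000100010".
Prefixes of the query that are stored words: "000100", "0001000", "000100010"
Count: 3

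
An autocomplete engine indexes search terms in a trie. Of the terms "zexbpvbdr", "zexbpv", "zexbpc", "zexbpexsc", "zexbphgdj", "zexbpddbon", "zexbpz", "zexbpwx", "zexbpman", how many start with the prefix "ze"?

Walk to "ze"; the words in its subtree are exactly those with that prefix.
Words under "ze": zexbpc, zexbpddbon, zexbpexsc, zexbphgdj, zexbpman, zexbpv, zexbpvbdr, zexbpwx, zexbpz
Count: 9

9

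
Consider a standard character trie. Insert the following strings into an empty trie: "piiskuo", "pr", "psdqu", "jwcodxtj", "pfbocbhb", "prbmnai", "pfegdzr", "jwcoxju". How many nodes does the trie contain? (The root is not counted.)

40

Trace insertions, counting only characters that open a new branch:
  "piiskuo" → 7 new (p, i, i, s, k, u, o)
  "pr" → prefix "p" already present; 1 new (r)
  "psdqu" → prefix "p" already present; 4 new (s, d, q, u)
  "jwcodxtj" → 8 new (j, w, c, o, d, x, t, j)
  "pfbocbhb" → prefix "p" already present; 7 new (f, b, o, c, b, h, b)
  "prbmnai" → prefix "pr" already present; 5 new (b, m, n, a, i)
  "pfegdzr" → prefix "pf" already present; 5 new (e, g, d, z, r)
  "jwcoxju" → prefix "jwco" already present; 3 new (x, j, u)
Total nodes = 7 + 1 + 4 + 8 + 7 + 5 + 5 + 3 = 40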